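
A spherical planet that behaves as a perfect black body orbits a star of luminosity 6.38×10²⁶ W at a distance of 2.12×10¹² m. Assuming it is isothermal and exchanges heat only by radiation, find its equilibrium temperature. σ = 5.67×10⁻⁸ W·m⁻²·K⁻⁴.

First find the stellar flux at distance d: S = L/(4πd²) = 6.38×10²⁶/(4π·(2.12×10¹²)²) = 11.30 W/m².
For an isothermal sphere, absorbed (1−a)S·πr² = emitted σ·4πr²·T⁴, so T⁴ = (1−a)S/(4σ).
T⁴ = 1.00·11.30/(4·5.67×10⁻⁸) = 4.981×10⁷ K⁴.

T ≈ 84.0 K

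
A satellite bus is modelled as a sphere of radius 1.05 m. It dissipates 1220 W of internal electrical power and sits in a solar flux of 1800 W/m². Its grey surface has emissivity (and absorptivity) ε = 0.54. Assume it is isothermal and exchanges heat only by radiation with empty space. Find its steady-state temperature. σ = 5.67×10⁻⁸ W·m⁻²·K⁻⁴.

At steady state, absorbed solar power + internal power = radiated power.
Absorbed: α·S·A_cross = 0.54·1800·3.464 = 3367 W (cross-section πr²).
Total input = 3367 + 1220 = 4587 W.
Radiated: εσ·A_surf·T⁴ with A_surf = 4πr² = 13.85 m².
T⁴ = 4587/(0.54·5.67×10⁻⁸·13.85) = 1.081×10¹⁰ K⁴.

T ≈ 322 K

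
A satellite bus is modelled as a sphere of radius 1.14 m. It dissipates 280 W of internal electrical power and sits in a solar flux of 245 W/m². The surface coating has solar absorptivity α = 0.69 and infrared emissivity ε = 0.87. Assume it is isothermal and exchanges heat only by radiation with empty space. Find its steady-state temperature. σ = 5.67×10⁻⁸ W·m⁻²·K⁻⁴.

At steady state, absorbed solar power + internal power = radiated power.
Absorbed: α·S·A_cross = 0.69·245·4.083 = 690.2 W (cross-section πr²).
Total input = 690.2 + 280 = 970.2 W.
Radiated: εσ·A_surf·T⁴ with A_surf = 4πr² = 16.33 m².
T⁴ = 970.2/(0.87·5.67×10⁻⁸·16.33) = 1.204×10⁹ K⁴.

T ≈ 186 K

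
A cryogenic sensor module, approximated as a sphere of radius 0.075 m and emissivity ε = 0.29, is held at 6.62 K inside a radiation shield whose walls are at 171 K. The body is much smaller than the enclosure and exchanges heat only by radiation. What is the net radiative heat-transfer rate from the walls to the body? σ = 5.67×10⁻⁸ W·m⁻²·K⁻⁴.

P_net ≈ 0.994 W

For a small grey body in a large enclosure: P_net = εσA(T_body⁴ − T_wall⁴).
A = 4πr² = 0.07069 m²; T_body⁴ − T_wall⁴ = 1921 − 8.550×10⁸ = -8.550×10⁸ K⁴.
|P_net| = 0.29·5.67×10⁻⁸·0.07069·8.550×10⁸.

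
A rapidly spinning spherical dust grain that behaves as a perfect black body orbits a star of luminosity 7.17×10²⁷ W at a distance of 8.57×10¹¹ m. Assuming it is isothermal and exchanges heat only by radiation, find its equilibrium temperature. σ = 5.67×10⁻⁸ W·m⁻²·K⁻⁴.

T ≈ 242 K

First find the stellar flux at distance d: S = L/(4πd²) = 7.17×10²⁷/(4π·(8.57×10¹¹)²) = 776.9 W/m².
For an isothermal sphere, absorbed (1−a)S·πr² = emitted σ·4πr²·T⁴, so T⁴ = (1−a)S/(4σ).
T⁴ = 1.00·776.9/(4·5.67×10⁻⁸) = 3.425×10⁹ K⁴.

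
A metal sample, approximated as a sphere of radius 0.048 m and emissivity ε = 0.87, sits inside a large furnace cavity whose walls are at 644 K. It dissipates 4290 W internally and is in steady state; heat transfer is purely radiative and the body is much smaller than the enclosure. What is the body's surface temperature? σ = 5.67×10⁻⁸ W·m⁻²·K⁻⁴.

For a small grey body in a large enclosure, net radiated power = εσA(T⁴ − T_w⁴).
Steady state: P = εσA(T⁴ − T_w⁴) with A = 4πr² = 0.02895 m².
T⁴ = P/(εσA) + T_w⁴ = 4290/(0.87·5.67×10⁻⁸·0.02895) + (644)⁴
    = 3.004×10¹² + 1.720×10¹¹ = 3.176×10¹² K⁴.

T ≈ 1330 K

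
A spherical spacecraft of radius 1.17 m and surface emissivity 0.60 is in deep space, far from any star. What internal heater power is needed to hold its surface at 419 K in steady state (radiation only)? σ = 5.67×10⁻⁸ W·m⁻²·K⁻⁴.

P = εσ·4πr²·T⁴.
4πr² = 17.20 m²; T⁴ = 3.082×10¹⁰ K⁴.
P = 0.60·5.67×10⁻⁸·17.20·3.082×10¹⁰.

P ≈ 18000 W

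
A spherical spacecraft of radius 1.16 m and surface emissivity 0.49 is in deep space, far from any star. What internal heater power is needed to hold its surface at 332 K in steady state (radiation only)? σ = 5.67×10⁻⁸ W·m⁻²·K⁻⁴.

P = εσ·4πr²·T⁴.
4πr² = 16.91 m²; T⁴ = 1.215×10¹⁰ K⁴.
P = 0.49·5.67×10⁻⁸·16.91·1.215×10¹⁰.

P ≈ 5710 W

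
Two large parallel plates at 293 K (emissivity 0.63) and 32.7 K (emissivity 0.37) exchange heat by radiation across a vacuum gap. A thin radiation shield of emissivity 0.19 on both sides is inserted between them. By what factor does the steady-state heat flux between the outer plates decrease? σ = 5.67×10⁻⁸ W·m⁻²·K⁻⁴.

factor ≈ 3.90

Without shield: q₀ = σΔ(T⁴)/(1/ε₁+1/ε₂−1) with denominator 3.290.
With shield the two gaps are in series; the resistances add: (1/ε₁+1/ε_s−1)+(1/ε_s+1/ε₂−1) = 5.850+6.966 = 12.82.
Heat-flux ratio q₀/q = 12.82/3.290.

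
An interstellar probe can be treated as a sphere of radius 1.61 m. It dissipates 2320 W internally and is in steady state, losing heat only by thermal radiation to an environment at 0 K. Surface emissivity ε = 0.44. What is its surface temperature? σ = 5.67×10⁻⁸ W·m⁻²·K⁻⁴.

T ≈ 231 K

Steady state: internal power = radiated power, P = εσA T⁴.
Radiating area A = 4πr² = 32.57 m².
T⁴ = P/(εσA) = 2320/(0.44·5.67×10⁻⁸·32.57) = 2.855×10⁹ K⁴.
T = (2.855×10⁹)^(1/4).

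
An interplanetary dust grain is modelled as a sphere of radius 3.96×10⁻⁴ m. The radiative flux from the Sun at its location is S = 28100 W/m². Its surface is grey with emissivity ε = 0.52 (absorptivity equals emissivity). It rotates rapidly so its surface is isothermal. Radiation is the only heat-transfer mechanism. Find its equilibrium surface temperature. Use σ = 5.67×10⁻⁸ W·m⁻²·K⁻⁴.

At equilibrium, absorbed power = emitted power.
Absorbing cross-section = πr² = 4.927×10⁻⁷ m²; emitting surface = 4πr² = 1.971×10⁻⁶ m² (ratio 4).
εS·A_cross = εσ·A_surf·T⁴  ⇒  T⁴ = S/(4σ)   (ε cancels).
T⁴ = 28100/(4·5.67×10⁻⁸) = 1.239×10¹¹ K⁴.
T = (1.239×10¹¹)^(1/4).

T ≈ 593 K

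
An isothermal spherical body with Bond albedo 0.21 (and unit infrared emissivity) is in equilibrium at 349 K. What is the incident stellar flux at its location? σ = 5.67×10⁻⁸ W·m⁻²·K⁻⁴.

(1−a)S·πr² = σ·4πr²·T⁴ ⇒ S = 4σT⁴/(1−a).
S = 4·5.67×10⁻⁸·1.484×10¹⁰/0.790.

S ≈ 4260 W/m²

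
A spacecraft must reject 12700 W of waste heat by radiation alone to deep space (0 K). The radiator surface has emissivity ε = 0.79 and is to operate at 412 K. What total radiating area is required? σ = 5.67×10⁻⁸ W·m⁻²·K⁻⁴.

A ≈ 9.84 m²

P = εσA T⁴ ⇒ A = P/(εσT⁴).
T⁴ = 2.881×10¹⁰ K⁴.
A = 12700/(0.79 × 5.67×10⁻⁸ × 2.881×10¹⁰).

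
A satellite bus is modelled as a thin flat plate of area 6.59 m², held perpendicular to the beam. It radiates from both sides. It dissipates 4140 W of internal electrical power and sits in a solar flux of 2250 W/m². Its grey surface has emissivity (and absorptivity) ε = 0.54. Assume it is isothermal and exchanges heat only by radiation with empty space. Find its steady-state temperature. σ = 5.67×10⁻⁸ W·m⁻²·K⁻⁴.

T ≈ 417 K

At steady state, absorbed solar power + internal power = radiated power.
Absorbed: α·S·A_cross = 0.54·2250·6.590 = 8007 W (cross-section A).
Total input = 8007 + 4140 = 12150 W.
Radiated: εσ·A_surf·T⁴ with A_surf = 2A = 13.18 m².
T⁴ = 12150/(0.54·5.67×10⁻⁸·13.18) = 3.010×10¹⁰ K⁴.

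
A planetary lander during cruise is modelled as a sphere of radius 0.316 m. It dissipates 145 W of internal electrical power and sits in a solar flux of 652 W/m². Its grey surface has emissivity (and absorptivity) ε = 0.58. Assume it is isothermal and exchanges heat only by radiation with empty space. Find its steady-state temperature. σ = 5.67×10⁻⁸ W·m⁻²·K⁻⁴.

At steady state, absorbed solar power + internal power = radiated power.
Absorbed: α·S·A_cross = 0.58·652·0.3137 = 118.6 W (cross-section πr²).
Total input = 118.6 + 145 = 263.6 W.
Radiated: εσ·A_surf·T⁴ with A_surf = 4πr² = 1.255 m².
T⁴ = 263.6/(0.58·5.67×10⁻⁸·1.255) = 6.389×10⁹ K⁴.

T ≈ 283 K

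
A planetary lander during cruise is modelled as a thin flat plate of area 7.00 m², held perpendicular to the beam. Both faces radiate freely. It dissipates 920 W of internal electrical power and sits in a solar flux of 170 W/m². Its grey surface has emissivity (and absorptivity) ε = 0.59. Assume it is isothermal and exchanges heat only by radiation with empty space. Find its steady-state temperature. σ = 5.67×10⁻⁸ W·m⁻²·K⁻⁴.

At steady state, absorbed solar power + internal power = radiated power.
Absorbed: α·S·A_cross = 0.59·170·7.000 = 702.1 W (cross-section A).
Total input = 702.1 + 920 = 1622 W.
Radiated: εσ·A_surf·T⁴ with A_surf = 2A = 14.00 m².
T⁴ = 1622/(0.59·5.67×10⁻⁸·14.00) = 3.463×10⁹ K⁴.

T ≈ 243 K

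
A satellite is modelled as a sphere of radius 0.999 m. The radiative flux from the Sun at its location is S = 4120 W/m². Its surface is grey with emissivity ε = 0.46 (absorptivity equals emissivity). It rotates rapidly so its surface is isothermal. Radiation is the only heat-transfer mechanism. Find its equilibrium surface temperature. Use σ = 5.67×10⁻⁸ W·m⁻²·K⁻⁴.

T ≈ 367 K

At equilibrium, absorbed power = emitted power.
Absorbing cross-section = πr² = 3.135 m²; emitting surface = 4πr² = 12.54 m² (ratio 4).
εS·A_cross = εσ·A_surf·T⁴  ⇒  T⁴ = S/(4σ)   (ε cancels).
T⁴ = 4120/(4·5.67×10⁻⁸) = 1.817×10¹⁰ K⁴.
T = (1.817×10¹⁰)^(1/4).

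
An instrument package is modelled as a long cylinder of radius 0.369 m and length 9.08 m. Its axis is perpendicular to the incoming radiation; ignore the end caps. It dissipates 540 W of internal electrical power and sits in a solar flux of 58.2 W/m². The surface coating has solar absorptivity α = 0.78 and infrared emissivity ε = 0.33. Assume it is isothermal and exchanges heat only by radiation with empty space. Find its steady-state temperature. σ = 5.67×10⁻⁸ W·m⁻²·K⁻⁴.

At steady state, absorbed solar power + internal power = radiated power.
Absorbed: α·S·A_cross = 0.78·58.2·6.701 = 304.2 W (cross-section 2rL).
Total input = 304.2 + 540 = 844.2 W.
Radiated: εσ·A_surf·T⁴ with A_surf = 2πrL = 21.05 m².
T⁴ = 844.2/(0.33·5.67×10⁻⁸·21.05) = 2.143×10⁹ K⁴.

T ≈ 215 K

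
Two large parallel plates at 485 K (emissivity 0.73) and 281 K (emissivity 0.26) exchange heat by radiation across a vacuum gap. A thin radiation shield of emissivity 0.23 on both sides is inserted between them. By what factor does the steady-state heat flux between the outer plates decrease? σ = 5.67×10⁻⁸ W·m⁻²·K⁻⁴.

Without shield: q₀ = σΔ(T⁴)/(1/ε₁+1/ε₂−1) with denominator 4.216.
With shield the two gaps are in series; the resistances add: (1/ε₁+1/ε_s−1)+(1/ε_s+1/ε₂−1) = 4.718+7.194 = 11.91.
Heat-flux ratio q₀/q = 11.91/4.216.

factor ≈ 2.83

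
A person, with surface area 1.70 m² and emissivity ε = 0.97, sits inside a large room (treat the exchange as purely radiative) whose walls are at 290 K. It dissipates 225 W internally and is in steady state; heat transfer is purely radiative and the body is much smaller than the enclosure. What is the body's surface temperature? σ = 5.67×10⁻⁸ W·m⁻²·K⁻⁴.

For a small grey body in a large enclosure, net radiated power = εσA(T⁴ − T_w⁴).
Steady state: P = εσA(T⁴ − T_w⁴) with A = 1.70 m².
T⁴ = P/(εσA) + T_w⁴ = 225/(0.97·5.67×10⁻⁸·1.700) + (290)⁴
    = 2.406×10⁹ + 7.073×10⁹ = 9.479×10⁹ K⁴.

T ≈ 312 K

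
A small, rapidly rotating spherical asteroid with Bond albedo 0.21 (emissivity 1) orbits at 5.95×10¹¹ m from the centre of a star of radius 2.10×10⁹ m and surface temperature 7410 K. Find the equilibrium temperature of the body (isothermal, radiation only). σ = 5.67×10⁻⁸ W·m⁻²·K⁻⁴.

T ≈ 293 K

The star's surface emits σT_*⁴; at distance d the flux is S = σT_*⁴(R_*/d)².
S = 5.67×10⁻⁸·(7410)⁴·(2.10×10⁹/5.95×10¹¹)² = 2129 W/m².
For an isothermal sphere T⁴ = (1−a)S/(4σ) = 7.417×10⁹ K⁴.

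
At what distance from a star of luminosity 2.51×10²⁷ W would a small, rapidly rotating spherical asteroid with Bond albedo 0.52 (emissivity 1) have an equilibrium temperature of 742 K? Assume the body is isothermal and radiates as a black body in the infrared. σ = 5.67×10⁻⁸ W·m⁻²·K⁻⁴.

For an isothermal black-emitting sphere, (1−a)S·πr² = σ·4πr²·T⁴ ⇒ S = 4σT⁴/(1−a).
S = 4·5.67×10⁻⁸·(742)⁴/0.480 = 1.432×10⁵ W/m².
Flux falls as S = L/(4πd²), so d = √(L/(4πS)) = √(2.51×10²⁷/(4π·1.432×10⁵)).

d ≈ 3.73×10¹⁰ m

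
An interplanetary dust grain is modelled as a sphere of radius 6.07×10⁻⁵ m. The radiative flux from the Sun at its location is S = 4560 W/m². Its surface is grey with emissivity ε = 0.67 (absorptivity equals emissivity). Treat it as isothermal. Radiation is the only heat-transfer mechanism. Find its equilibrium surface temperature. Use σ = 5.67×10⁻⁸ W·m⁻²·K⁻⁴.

T ≈ 377 K

At equilibrium, absorbed power = emitted power.
Absorbing cross-section = πr² = 1.158×10⁻⁸ m²; emitting surface = 4πr² = 4.630×10⁻⁸ m² (ratio 4).
εS·A_cross = εσ·A_surf·T⁴  ⇒  T⁴ = S/(4σ)   (ε cancels).
T⁴ = 4560/(4·5.67×10⁻⁸) = 2.011×10¹⁰ K⁴.
T = (2.011×10¹⁰)^(1/4).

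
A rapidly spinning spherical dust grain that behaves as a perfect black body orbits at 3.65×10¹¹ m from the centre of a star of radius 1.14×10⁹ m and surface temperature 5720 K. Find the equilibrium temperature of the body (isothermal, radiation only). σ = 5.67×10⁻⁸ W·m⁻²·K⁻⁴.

T ≈ 226 K

The star's surface emits σT_*⁴; at distance d the flux is S = σT_*⁴(R_*/d)².
S = 5.67×10⁻⁸·(5720)⁴·(1.14×10⁹/3.65×10¹¹)² = 592.1 W/m².
For an isothermal sphere T⁴ = (1−a)S/(4σ) = 2.611×10⁹ K⁴.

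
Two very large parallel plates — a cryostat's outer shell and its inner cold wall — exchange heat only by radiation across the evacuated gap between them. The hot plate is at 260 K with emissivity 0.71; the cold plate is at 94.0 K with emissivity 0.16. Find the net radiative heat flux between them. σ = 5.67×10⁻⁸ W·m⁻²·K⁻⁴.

q ≈ 38.2 W/m²

For two infinite grey parallel plates, q = σ(T₁⁴ − T₂⁴)/(1/ε₁ + 1/ε₂ − 1).
T₁⁴ − T₂⁴ = 4.570×10⁹ − 7.807×10⁷ = 4.492×10⁹ K⁴.
1/ε₁ + 1/ε₂ − 1 = 1.408 + 6.250 − 1 = 6.658.
q = 5.67×10⁻⁸ × 4.492×10⁹ / 6.658.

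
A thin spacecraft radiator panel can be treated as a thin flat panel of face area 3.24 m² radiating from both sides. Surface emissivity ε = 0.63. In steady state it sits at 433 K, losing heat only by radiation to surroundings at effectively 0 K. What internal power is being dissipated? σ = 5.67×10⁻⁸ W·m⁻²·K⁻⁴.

P ≈ 8140 W

Steady state: P = εσA T⁴.
A = 2·3.24 = 6.480 m²; T⁴ = (433)⁴ = 3.515×10¹⁰ K⁴.
P = 0.63 × 5.67×10⁻⁸ × 6.480 × 3.515×10¹⁰.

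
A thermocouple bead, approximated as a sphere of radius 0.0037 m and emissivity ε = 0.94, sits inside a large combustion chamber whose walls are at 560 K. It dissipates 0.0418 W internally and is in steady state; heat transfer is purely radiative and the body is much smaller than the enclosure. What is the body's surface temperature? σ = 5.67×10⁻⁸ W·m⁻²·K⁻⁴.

T ≈ 566 K

For a small grey body in a large enclosure, net radiated power = εσA(T⁴ − T_w⁴).
Steady state: P = εσA(T⁴ − T_w⁴) with A = 4πr² = 1.720×10⁻⁴ m².
T⁴ = P/(εσA) + T_w⁴ = 0.0418/(0.94·5.67×10⁻⁸·1.720×10⁻⁴) + (560)⁴
    = 4.559×10⁹ + 9.834×10¹⁰ = 1.029×10¹¹ K⁴.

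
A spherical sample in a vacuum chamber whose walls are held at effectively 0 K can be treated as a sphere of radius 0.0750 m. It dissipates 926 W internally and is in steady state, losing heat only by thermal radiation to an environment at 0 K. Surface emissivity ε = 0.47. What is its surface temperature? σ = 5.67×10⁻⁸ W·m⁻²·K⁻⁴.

Steady state: internal power = radiated power, P = εσA T⁴.
Radiating area A = 4πr² = 0.07069 m².
T⁴ = P/(εσA) = 926/(0.47·5.67×10⁻⁸·0.07069) = 4.916×10¹¹ K⁴.
T = (4.916×10¹¹)^(1/4).

T ≈ 837 K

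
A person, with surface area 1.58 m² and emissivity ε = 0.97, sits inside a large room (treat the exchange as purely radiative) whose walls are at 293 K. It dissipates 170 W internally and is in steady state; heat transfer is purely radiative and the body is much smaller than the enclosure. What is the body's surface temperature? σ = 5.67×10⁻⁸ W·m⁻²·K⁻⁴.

T ≈ 311 K

For a small grey body in a large enclosure, net radiated power = εσA(T⁴ − T_w⁴).
Steady state: P = εσA(T⁴ − T_w⁴) with A = 1.58 m².
T⁴ = P/(εσA) + T_w⁴ = 170/(0.97·5.67×10⁻⁸·1.580) + (293)⁴
    = 1.956×10⁹ + 7.370×10⁹ = 9.326×10⁹ K⁴.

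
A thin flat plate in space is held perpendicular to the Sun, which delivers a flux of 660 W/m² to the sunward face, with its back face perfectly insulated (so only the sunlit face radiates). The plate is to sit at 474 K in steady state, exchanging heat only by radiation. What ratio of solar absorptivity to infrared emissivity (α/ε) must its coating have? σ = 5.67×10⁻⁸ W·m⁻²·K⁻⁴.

α/ε ≈ 4.34

Balance: αS·A = εσ·1A·T⁴ ⇒ α/ε = σT⁴/S.
α/ε = 5.67×10⁻⁸·(474)⁴/660 = 5.67×10⁻⁸·5.048×10¹⁰/660.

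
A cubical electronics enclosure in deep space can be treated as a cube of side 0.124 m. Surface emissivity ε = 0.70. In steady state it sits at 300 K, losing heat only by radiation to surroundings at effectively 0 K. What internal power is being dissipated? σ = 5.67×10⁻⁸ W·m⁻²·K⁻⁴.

P ≈ 29.7 W

Steady state: P = εσA T⁴.
A = 6L² = 0.09226 m²; T⁴ = (300)⁴ = 8.100×10⁹ K⁴.
P = 0.70 × 5.67×10⁻⁸ × 0.09226 × 8.100×10⁹.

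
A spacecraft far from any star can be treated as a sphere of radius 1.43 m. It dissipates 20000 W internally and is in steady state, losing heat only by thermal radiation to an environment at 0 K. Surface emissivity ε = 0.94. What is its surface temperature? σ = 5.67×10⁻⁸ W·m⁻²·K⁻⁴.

T ≈ 348 K

Steady state: internal power = radiated power, P = εσA T⁴.
Radiating area A = 4πr² = 25.70 m².
T⁴ = P/(εσA) = 20000/(0.94·5.67×10⁻⁸·25.70) = 1.460×10¹⁰ K⁴.
T = (1.460×10¹⁰)^(1/4).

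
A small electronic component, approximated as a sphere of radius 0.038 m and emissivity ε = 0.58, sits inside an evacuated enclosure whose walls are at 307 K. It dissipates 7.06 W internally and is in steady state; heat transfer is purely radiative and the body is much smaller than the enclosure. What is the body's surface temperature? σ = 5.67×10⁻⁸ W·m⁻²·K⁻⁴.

For a small grey body in a large enclosure, net radiated power = εσA(T⁴ − T_w⁴).
Steady state: P = εσA(T⁴ − T_w⁴) with A = 4πr² = 0.01815 m².
T⁴ = P/(εσA) + T_w⁴ = 7.06/(0.58·5.67×10⁻⁸·0.01815) + (307)⁴
    = 1.183×10¹⁰ + 8.883×10⁹ = 2.071×10¹⁰ K⁴.

T ≈ 379 K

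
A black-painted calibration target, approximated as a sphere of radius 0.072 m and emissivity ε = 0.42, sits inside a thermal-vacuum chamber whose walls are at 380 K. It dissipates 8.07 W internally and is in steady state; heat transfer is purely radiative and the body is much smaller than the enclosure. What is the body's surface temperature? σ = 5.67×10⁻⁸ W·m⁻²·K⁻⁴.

For a small grey body in a large enclosure, net radiated power = εσA(T⁴ − T_w⁴).
Steady state: P = εσA(T⁴ − T_w⁴) with A = 4πr² = 0.06514 m².
T⁴ = P/(εσA) + T_w⁴ = 8.07/(0.42·5.67×10⁻⁸·0.06514) + (380)⁴
    = 5.202×10⁹ + 2.085×10¹⁰ = 2.605×10¹⁰ K⁴.

T ≈ 402 K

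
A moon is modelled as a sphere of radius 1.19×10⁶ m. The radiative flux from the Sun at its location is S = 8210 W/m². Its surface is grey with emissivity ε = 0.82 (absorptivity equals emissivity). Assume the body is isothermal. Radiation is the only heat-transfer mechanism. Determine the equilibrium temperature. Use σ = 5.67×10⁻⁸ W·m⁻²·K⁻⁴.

T ≈ 436 K

At equilibrium, absorbed power = emitted power.
Absorbing cross-section = πr² = 4.449×10¹² m²; emitting surface = 4πr² = 1.780×10¹³ m² (ratio 4).
εS·A_cross = εσ·A_surf·T⁴  ⇒  T⁴ = S/(4σ)   (ε cancels).
T⁴ = 8210/(4·5.67×10⁻⁸) = 3.620×10¹⁰ K⁴.
T = (3.620×10¹⁰)^(1/4).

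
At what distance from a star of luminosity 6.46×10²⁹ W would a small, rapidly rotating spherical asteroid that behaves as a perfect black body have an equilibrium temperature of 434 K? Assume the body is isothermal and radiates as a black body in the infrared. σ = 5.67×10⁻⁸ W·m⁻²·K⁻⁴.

For an isothermal black-emitting sphere, (1−a)S·πr² = σ·4πr²·T⁴ ⇒ S = 4σT⁴/(1−a).
S = 4·5.67×10⁻⁸·(434)⁴/1.00 = 8046 W/m².
Flux falls as S = L/(4πd²), so d = √(L/(4πS)) = √(6.46×10²⁹/(4π·8046)).

d ≈ 2.53×10¹² m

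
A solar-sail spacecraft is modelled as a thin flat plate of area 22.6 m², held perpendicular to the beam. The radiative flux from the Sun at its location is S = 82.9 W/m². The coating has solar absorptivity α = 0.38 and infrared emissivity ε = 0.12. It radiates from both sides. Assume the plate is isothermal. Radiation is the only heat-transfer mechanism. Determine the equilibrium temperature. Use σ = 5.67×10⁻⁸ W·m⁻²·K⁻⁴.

T ≈ 219 K

At equilibrium, absorbed power = emitted power.
Absorbing cross-section = A = 22.60 m²; emitting surface = 2A = 45.20 m² (ratio 2).
αS·A_cross = εσ·A_surf·T⁴  ⇒  T⁴ = αS/(ε·2σ).
T⁴ = 0.380·82.9/(0.12·2·5.67×10⁻⁸) = 2.315×10⁹ K⁴.
T = (2.315×10⁹)^(1/4).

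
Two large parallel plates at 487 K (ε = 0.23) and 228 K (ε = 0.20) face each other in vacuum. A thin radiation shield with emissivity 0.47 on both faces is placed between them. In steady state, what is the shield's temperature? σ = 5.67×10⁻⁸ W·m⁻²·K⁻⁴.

T_s ≈ 420 K

In steady state the net flux on the hot side equals that on the cold side.
σ(T₁⁴−T_s⁴)/D₁ = σ(T_s⁴−T₂⁴)/D₂, with D₁ = 1/ε₁+1/ε_s−1 = 5.475, D₂ = 1/ε_s+1/ε₂−1 = 6.128.
Solve for T_s⁴: T_s⁴ = (D₂·T₁⁴ + D₁·T₂⁴)/(D₁+D₂) = 3.098×10¹⁰ K⁴.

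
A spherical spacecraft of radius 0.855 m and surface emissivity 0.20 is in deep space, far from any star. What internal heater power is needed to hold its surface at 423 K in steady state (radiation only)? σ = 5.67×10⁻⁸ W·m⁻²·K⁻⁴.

P ≈ 3340 W

P = εσ·4πr²·T⁴.
4πr² = 9.186 m²; T⁴ = 3.202×10¹⁰ K⁴.
P = 0.20·5.67×10⁻⁸·9.186·3.202×10¹⁰.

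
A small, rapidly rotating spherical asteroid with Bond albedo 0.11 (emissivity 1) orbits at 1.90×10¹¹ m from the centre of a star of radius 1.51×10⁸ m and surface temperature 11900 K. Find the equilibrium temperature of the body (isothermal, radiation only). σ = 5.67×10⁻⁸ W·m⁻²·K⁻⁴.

T ≈ 230 K

The star's surface emits σT_*⁴; at distance d the flux is S = σT_*⁴(R_*/d)².
S = 5.67×10⁻⁸·(11900)⁴·(1.51×10⁸/1.90×10¹¹)² = 718.2 W/m².
For an isothermal sphere T⁴ = (1−a)S/(4σ) = 2.818×10⁹ K⁴.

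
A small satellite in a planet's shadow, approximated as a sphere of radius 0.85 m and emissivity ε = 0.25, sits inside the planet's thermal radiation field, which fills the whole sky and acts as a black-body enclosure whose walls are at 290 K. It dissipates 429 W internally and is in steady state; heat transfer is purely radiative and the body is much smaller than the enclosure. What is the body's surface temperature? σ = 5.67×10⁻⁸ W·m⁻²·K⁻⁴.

For a small grey body in a large enclosure, net radiated power = εσA(T⁴ − T_w⁴).
Steady state: P = εσA(T⁴ − T_w⁴) with A = 4πr² = 9.079 m².
T⁴ = P/(εσA) + T_w⁴ = 429/(0.25·5.67×10⁻⁸·9.079) + (290)⁴
    = 3.333×10⁹ + 7.073×10⁹ = 1.041×10¹⁰ K⁴.

T ≈ 319 K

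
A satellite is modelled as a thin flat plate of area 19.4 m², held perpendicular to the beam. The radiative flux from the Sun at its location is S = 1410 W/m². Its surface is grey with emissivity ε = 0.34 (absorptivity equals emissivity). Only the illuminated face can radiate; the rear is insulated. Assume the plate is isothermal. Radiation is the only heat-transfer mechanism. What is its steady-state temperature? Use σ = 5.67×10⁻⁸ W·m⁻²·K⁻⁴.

At equilibrium, absorbed power = emitted power.
Absorbing cross-section = A = 19.40 m²; emitting surface = A = 19.40 m² (ratio 1).
εS·A_cross = εσ·A_surf·T⁴  ⇒  T⁴ = S/(1σ)   (ε cancels).
T⁴ = 1410/(1·5.67×10⁻⁸) = 2.487×10¹⁰ K⁴.
T = (2.487×10¹⁰)^(1/4).

T ≈ 397 K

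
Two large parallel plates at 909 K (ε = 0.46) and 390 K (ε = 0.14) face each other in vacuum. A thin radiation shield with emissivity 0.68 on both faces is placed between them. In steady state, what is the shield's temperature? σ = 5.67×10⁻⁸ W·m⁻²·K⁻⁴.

T_s ≈ 846 K

In steady state the net flux on the hot side equals that on the cold side.
σ(T₁⁴−T_s⁴)/D₁ = σ(T_s⁴−T₂⁴)/D₂, with D₁ = 1/ε₁+1/ε_s−1 = 2.645, D₂ = 1/ε_s+1/ε₂−1 = 7.613.
Solve for T_s⁴: T_s⁴ = (D₂·T₁⁴ + D₁·T₂⁴)/(D₁+D₂) = 5.127×10¹¹ K⁴.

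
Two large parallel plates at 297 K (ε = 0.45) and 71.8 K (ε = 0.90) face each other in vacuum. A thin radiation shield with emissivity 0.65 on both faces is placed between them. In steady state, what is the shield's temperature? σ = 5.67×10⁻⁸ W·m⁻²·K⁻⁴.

T_s ≈ 233 K

In steady state the net flux on the hot side equals that on the cold side.
σ(T₁⁴−T_s⁴)/D₁ = σ(T_s⁴−T₂⁴)/D₂, with D₁ = 1/ε₁+1/ε_s−1 = 2.761, D₂ = 1/ε_s+1/ε₂−1 = 1.650.
Solve for T_s⁴: T_s⁴ = (D₂·T₁⁴ + D₁·T₂⁴)/(D₁+D₂) = 2.927×10⁹ K⁴.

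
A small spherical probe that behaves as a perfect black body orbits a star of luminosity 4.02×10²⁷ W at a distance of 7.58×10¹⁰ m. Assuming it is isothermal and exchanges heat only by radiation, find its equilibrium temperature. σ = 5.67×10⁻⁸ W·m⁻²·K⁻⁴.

First find the stellar flux at distance d: S = L/(4πd²) = 4.02×10²⁷/(4π·(7.58×10¹⁰)²) = 55680 W/m².
For an isothermal sphere, absorbed (1−a)S·πr² = emitted σ·4πr²·T⁴, so T⁴ = (1−a)S/(4σ).
T⁴ = 1.00·55680/(4·5.67×10⁻⁸) = 2.455×10¹¹ K⁴.

T ≈ 704 K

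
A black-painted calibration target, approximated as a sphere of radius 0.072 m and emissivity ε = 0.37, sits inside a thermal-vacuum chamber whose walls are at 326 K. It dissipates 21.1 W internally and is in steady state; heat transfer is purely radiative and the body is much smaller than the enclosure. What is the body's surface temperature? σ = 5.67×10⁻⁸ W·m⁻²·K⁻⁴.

T ≈ 404 K

For a small grey body in a large enclosure, net radiated power = εσA(T⁴ − T_w⁴).
Steady state: P = εσA(T⁴ − T_w⁴) with A = 4πr² = 0.06514 m².
T⁴ = P/(εσA) + T_w⁴ = 21.1/(0.37·5.67×10⁻⁸·0.06514) + (326)⁴
    = 1.544×10¹⁰ + 1.129×10¹⁰ = 2.673×10¹⁰ K⁴.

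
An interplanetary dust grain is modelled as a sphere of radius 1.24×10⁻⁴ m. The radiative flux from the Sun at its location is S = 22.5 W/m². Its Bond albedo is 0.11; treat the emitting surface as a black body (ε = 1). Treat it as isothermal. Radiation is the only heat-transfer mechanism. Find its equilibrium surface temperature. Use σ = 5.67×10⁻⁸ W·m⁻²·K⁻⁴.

At equilibrium, absorbed power = emitted power.
Absorbing cross-section = πr² = 4.831×10⁻⁸ m²; emitting surface = 4πr² = 1.932×10⁻⁷ m² (ratio 4).
(1−a)S·A_cross = εσ·A_surf·T⁴  ⇒  T⁴ = (1−a)S/(4σ).
T⁴ = 0.890·22.5/(4·5.67×10⁻⁸) = 8.829×10⁷ K⁴.
T = (8.829×10⁷)^(1/4).

T ≈ 96.9 K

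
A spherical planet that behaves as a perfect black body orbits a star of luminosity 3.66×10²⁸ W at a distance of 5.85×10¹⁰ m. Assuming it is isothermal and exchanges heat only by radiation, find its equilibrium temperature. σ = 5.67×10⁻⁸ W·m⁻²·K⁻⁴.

T ≈ 1390 K

First find the stellar flux at distance d: S = L/(4πd²) = 3.66×10²⁸/(4π·(5.85×10¹⁰)²) = 8.511×10⁵ W/m².
For an isothermal sphere, absorbed (1−a)S·πr² = emitted σ·4πr²·T⁴, so T⁴ = (1−a)S/(4σ).
T⁴ = 1.00·8.511×10⁵/(4·5.67×10⁻⁸) = 3.752×10¹² K⁴.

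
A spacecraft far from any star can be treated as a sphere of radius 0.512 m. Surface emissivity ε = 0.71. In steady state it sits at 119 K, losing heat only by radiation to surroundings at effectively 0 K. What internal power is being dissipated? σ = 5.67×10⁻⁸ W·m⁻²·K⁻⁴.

Steady state: P = εσA T⁴.
A = 4πr² = 3.294 m²; T⁴ = (119)⁴ = 2.005×10⁸ K⁴.
P = 0.71 × 5.67×10⁻⁸ × 3.294 × 2.005×10⁸.

P ≈ 26.6 W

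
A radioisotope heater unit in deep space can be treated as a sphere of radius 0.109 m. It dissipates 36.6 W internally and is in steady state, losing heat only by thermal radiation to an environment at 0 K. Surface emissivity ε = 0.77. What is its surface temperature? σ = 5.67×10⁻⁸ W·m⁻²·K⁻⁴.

Steady state: internal power = radiated power, P = εσA T⁴.
Radiating area A = 4πr² = 0.1493 m².
T⁴ = P/(εσA) = 36.6/(0.77·5.67×10⁻⁸·0.1493) = 5.615×10⁹ K⁴.
T = (5.615×10⁹)^(1/4).

T ≈ 274 K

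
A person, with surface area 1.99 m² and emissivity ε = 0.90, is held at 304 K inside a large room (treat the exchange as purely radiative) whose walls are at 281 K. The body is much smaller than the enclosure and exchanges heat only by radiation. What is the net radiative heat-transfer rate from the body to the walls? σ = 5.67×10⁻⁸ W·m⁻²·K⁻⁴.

For a small grey body in a large enclosure: P_net = εσA(T_body⁴ − T_wall⁴).
A = 1.99 m²; T_body⁴ − T_wall⁴ = 8.541×10⁹ − 6.235×10⁹ = 2.306×10⁹ K⁴.
|P_net| = 0.90·5.67×10⁻⁸·1.990·2.306×10⁹.

P_net ≈ 234 W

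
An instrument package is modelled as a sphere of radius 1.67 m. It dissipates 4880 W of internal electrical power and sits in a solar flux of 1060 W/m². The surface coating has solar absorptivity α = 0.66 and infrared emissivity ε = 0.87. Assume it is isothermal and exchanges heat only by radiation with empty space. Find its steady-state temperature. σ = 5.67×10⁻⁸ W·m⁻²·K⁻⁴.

At steady state, absorbed solar power + internal power = radiated power.
Absorbed: α·S·A_cross = 0.66·1060·8.762 = 6130 W (cross-section πr²).
Total input = 6130 + 4880 = 11010 W.
Radiated: εσ·A_surf·T⁴ with A_surf = 4πr² = 35.05 m².
T⁴ = 11010/(0.87·5.67×10⁻⁸·35.05) = 6.368×10⁹ K⁴.

T ≈ 282 K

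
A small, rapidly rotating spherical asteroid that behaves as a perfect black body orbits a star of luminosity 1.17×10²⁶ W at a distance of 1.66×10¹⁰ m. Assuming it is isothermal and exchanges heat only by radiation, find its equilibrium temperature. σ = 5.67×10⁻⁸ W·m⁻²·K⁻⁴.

First find the stellar flux at distance d: S = L/(4πd²) = 1.17×10²⁶/(4π·(1.66×10¹⁰)²) = 33790 W/m².
For an isothermal sphere, absorbed (1−a)S·πr² = emitted σ·4πr²·T⁴, so T⁴ = (1−a)S/(4σ).
T⁴ = 1.00·33790/(4·5.67×10⁻⁸) = 1.490×10¹¹ K⁴.

T ≈ 621 K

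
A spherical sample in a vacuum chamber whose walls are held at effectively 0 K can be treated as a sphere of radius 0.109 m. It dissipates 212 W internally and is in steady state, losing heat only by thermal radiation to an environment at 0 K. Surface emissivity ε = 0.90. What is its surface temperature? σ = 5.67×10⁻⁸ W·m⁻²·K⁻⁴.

T ≈ 408 K

Steady state: internal power = radiated power, P = εσA T⁴.
Radiating area A = 4πr² = 0.1493 m².
T⁴ = P/(εσA) = 212/(0.90·5.67×10⁻⁸·0.1493) = 2.783×10¹⁰ K⁴.
T = (2.783×10¹⁰)^(1/4).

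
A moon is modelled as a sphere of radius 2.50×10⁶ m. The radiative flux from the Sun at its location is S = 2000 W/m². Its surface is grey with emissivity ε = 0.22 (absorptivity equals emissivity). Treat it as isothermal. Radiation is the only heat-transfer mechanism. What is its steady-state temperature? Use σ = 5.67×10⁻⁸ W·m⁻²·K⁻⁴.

At equilibrium, absorbed power = emitted power.
Absorbing cross-section = πr² = 1.963×10¹³ m²; emitting surface = 4πr² = 7.854×10¹³ m² (ratio 4).
εS·A_cross = εσ·A_surf·T⁴  ⇒  T⁴ = S/(4σ)   (ε cancels).
T⁴ = 2000/(4·5.67×10⁻⁸) = 8.818×10⁹ K⁴.
T = (8.818×10⁹)^(1/4).

T ≈ 306 K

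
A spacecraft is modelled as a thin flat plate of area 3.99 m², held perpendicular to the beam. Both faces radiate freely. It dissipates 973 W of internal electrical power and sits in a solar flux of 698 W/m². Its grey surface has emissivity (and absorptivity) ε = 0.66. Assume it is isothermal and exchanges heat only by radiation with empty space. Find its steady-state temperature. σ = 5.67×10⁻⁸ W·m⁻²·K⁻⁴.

At steady state, absorbed solar power + internal power = radiated power.
Absorbed: α·S·A_cross = 0.66·698·3.990 = 1838 W (cross-section A).
Total input = 1838 + 973 = 2811 W.
Radiated: εσ·A_surf·T⁴ with A_surf = 2A = 7.980 m².
T⁴ = 2811/(0.66·5.67×10⁻⁸·7.980) = 9.413×10⁹ K⁴.

T ≈ 311 K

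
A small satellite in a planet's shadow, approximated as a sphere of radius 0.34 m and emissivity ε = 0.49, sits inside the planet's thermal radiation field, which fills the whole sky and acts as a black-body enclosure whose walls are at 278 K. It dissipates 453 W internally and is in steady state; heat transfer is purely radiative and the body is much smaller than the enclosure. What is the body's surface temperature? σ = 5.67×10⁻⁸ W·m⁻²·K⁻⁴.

For a small grey body in a large enclosure, net radiated power = εσA(T⁴ − T_w⁴).
Steady state: P = εσA(T⁴ − T_w⁴) with A = 4πr² = 1.453 m².
T⁴ = P/(εσA) + T_w⁴ = 453/(0.49·5.67×10⁻⁸·1.453) + (278)⁴
    = 1.122×10¹⁰ + 5.973×10⁹ = 1.720×10¹⁰ K⁴.

T ≈ 362 K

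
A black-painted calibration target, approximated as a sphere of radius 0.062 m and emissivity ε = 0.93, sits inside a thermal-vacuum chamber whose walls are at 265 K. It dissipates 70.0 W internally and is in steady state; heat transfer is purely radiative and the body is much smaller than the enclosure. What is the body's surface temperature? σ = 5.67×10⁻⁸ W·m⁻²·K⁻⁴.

T ≈ 424 K

For a small grey body in a large enclosure, net radiated power = εσA(T⁴ − T_w⁴).
Steady state: P = εσA(T⁴ − T_w⁴) with A = 4πr² = 0.04831 m².
T⁴ = P/(εσA) + T_w⁴ = 70.0/(0.93·5.67×10⁻⁸·0.04831) + (265)⁴
    = 2.748×10¹⁰ + 4.932×10⁹ = 3.241×10¹⁰ K⁴.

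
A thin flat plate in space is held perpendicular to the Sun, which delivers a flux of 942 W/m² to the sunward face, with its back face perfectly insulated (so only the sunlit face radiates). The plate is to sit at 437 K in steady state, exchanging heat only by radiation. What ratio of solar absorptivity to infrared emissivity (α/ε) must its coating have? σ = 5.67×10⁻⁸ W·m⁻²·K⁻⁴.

Balance: αS·A = εσ·1A·T⁴ ⇒ α/ε = σT⁴/S.
α/ε = 5.67×10⁻⁸·(437)⁴/942 = 5.67×10⁻⁸·3.647×10¹⁰/942.

α/ε ≈ 2.20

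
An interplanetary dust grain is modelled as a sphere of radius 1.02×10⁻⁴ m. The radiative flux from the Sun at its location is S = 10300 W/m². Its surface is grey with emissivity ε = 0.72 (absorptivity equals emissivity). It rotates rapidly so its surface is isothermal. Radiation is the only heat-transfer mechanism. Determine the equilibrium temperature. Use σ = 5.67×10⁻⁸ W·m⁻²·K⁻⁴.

At equilibrium, absorbed power = emitted power.
Absorbing cross-section = πr² = 3.269×10⁻⁸ m²; emitting surface = 4πr² = 1.307×10⁻⁷ m² (ratio 4).
εS·A_cross = εσ·A_surf·T⁴  ⇒  T⁴ = S/(4σ)   (ε cancels).
T⁴ = 10300/(4·5.67×10⁻⁸) = 4.541×10¹⁰ K⁴.
T = (4.541×10¹⁰)^(1/4).

T ≈ 462 K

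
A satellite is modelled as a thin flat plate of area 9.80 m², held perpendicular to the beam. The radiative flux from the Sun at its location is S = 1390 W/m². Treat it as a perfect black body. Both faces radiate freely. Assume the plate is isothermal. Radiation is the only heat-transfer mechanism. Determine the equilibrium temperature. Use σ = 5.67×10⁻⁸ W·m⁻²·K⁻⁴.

T ≈ 333 K

At equilibrium, absorbed power = emitted power.
Absorbing cross-section = A = 9.800 m²; emitting surface = 2A = 19.60 m² (ratio 2).
S·A_cross = εσ·A_surf·T⁴  ⇒  T⁴ = S/(2σ).
T⁴ = 1.00·1390/(2·5.67×10⁻⁸) = 1.226×10¹⁰ K⁴.
T = (1.226×10¹⁰)^(1/4).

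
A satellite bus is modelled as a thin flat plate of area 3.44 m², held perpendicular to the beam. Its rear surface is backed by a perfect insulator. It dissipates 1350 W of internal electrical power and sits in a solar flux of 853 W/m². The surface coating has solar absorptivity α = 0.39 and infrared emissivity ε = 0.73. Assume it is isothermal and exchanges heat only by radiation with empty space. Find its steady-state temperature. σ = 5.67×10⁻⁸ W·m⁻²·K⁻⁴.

At steady state, absorbed solar power + internal power = radiated power.
Absorbed: α·S·A_cross = 0.39·853·3.440 = 1144 W (cross-section A).
Total input = 1144 + 1350 = 2494 W.
Radiated: εσ·A_surf·T⁴ with A_surf = A = 3.440 m².
T⁴ = 2494/(0.73·5.67×10⁻⁸·3.440) = 1.752×10¹⁰ K⁴.

T ≈ 364 K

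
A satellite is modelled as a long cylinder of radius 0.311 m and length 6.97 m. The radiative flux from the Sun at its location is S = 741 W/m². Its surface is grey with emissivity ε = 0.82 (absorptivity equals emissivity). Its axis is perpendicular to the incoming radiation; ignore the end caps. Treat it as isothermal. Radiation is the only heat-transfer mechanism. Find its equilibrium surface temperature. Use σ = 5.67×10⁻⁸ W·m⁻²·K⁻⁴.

At equilibrium, absorbed power = emitted power.
Absorbing cross-section = 2rL = 4.335 m²; emitting surface = 2πrL = 13.62 m² (ratio π).
εS·A_cross = εσ·A_surf·T⁴  ⇒  T⁴ = S/(πσ)   (ε cancels).
T⁴ = 741/(π·5.67×10⁻⁸) = 4.160×10⁹ K⁴.
T = (4.160×10⁹)^(1/4).

T ≈ 254 K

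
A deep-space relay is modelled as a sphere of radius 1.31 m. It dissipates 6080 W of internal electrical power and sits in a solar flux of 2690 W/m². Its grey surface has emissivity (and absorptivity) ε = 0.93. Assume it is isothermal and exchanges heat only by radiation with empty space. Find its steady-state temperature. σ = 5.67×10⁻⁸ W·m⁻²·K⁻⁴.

T ≈ 362 K

At steady state, absorbed solar power + internal power = radiated power.
Absorbed: α·S·A_cross = 0.93·2690·5.391 = 13490 W (cross-section πr²).
Total input = 13490 + 6080 = 19570 W.
Radiated: εσ·A_surf·T⁴ with A_surf = 4πr² = 21.57 m².
T⁴ = 19570/(0.93·5.67×10⁻⁸·21.57) = 1.721×10¹⁰ K⁴.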